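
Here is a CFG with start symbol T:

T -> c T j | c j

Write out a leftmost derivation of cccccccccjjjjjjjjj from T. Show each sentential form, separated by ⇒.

T ⇒ cTj ⇒ ccTjj ⇒ cccTjjj ⇒ ccccTjjjj ⇒ cccccTjjjjj ⇒ ccccccTjjjjjj ⇒ cccccccTjjjjjjj ⇒ ccccccccTjjjjjjjj ⇒ cccccccccjjjjjjjjj

T ⇒ cTj   [T -> c T j]
cTj ⇒ ccTjj   [T -> c T j]
ccTjj ⇒ cccTjjj   [T -> c T j]
cccTjjj ⇒ ccccTjjjj   [T -> c T j]
ccccTjjjj ⇒ cccccTjjjjj   [T -> c T j]
cccccTjjjjj ⇒ ccccccTjjjjjj   [T -> c T j]
ccccccTjjjjjj ⇒ cccccccTjjjjjjj   [T -> c T j]
cccccccTjjjjjjj ⇒ ccccccccTjjjjjjjj   [T -> c T j]
ccccccccTjjjjjjjj ⇒ cccccccccjjjjjjjjj   [T -> c j]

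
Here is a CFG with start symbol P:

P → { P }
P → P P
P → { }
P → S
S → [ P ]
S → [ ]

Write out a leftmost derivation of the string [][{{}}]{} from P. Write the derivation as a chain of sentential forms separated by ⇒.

P ⇒ PP ⇒ SP ⇒ []P ⇒ []PP ⇒ []SP ⇒ [][P]P ⇒ [][{P}]P ⇒ [][{{}}]P ⇒ [][{{}}]{}

P ⇒ PP   [P → P P]
PP ⇒ SP   [P → S]
SP ⇒ []P   [S → [ ]]
[]P ⇒ []PP   [P → P P]
[]PP ⇒ []SP   [P → S]
[]SP ⇒ [][P]P   [S → [ P ]]
[][P]P ⇒ [][{P}]P   [P → { P }]
[][{P}]P ⇒ [][{{}}]P   [P → { }]
[][{{}}]P ⇒ [][{{}}]{}   [P → { }]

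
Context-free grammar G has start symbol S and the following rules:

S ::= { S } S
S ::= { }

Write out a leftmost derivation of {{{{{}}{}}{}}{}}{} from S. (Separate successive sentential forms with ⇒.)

S ⇒ {S}S   [S ::= { S } S]
{S}S ⇒ {{S}S}S   [S ::= { S } S]
{{S}S}S ⇒ {{{S}S}S}S   [S ::= { S } S]
{{{S}S}S}S ⇒ {{{{S}S}S}S}S   [S ::= { S } S]
{{{{S}S}S}S}S ⇒ {{{{{}}S}S}S}S   [S ::= { }]
{{{{{}}S}S}S}S ⇒ {{{{{}}{}}S}S}S   [S ::= { }]
{{{{{}}{}}S}S}S ⇒ {{{{{}}{}}{}}S}S   [S ::= { }]
{{{{{}}{}}{}}S}S ⇒ {{{{{}}{}}{}}{}}S   [S ::= { }]
{{{{{}}{}}{}}{}}S ⇒ {{{{{}}{}}{}}{}}{}   [S ::= { }]

S⇒{S}S⇒{{S}S}S⇒{{{S}S}S}S⇒{{{{S}S}S}S}S⇒{{{{{}}S}S}S}S⇒{{{{{}}{}}S}S}S⇒{{{{{}}{}}{}}S}S⇒{{{{{}}{}}{}}{}}S⇒{{{{{}}{}}{}}{}}{}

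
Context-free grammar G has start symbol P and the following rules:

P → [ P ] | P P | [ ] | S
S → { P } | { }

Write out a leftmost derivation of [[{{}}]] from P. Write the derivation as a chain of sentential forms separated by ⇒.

P ⇒ [P]   [P → [ P ]]
[P] ⇒ [[P]]   [P → [ P ]]
[[P]] ⇒ [[S]]   [P → S]
[[S]] ⇒ [[{P}]]   [S → { P }]
[[{P}]] ⇒ [[{S}]]   [P → S]
[[{S}]] ⇒ [[{{}}]]   [S → { }]

P ⇒ [P] ⇒ [[P]] ⇒ [[S]] ⇒ [[{P}]] ⇒ [[{S}]] ⇒ [[{{}}]]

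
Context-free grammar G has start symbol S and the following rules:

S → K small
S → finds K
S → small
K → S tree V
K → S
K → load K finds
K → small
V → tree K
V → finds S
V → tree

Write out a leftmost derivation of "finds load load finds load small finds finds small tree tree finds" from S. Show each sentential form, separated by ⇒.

S ⇒ finds K   [S → finds K]
finds K ⇒ finds load K finds   [K → load K finds]
finds load K finds ⇒ finds load S tree V finds   [K → S tree V]
finds load S tree V finds ⇒ finds load K small tree V finds   [S → K small]
finds load K small tree V finds ⇒ finds load load K finds small tree V finds   [K → load K finds]
finds load load K finds small tree V finds ⇒ finds load load S finds small tree V finds   [K → S]
finds load load S finds small tree V finds ⇒ finds load load finds K finds small tree V finds   [S → finds K]
finds load load finds K finds small tree V finds ⇒ finds load load finds load K finds finds small tree V finds   [K → load K finds]
finds load load finds load K finds finds small tree V finds ⇒ finds load load finds load small finds finds small tree V finds   [K → small]
finds load load finds load small finds finds small tree V finds ⇒ finds load load finds load small finds finds small tree tree finds   [V → tree]

S ⇒ finds K ⇒ finds load K finds ⇒ finds load S tree V finds ⇒ finds load K small tree V finds ⇒ finds load load K finds small tree V finds ⇒ finds load load S finds small tree V finds ⇒ finds load load finds K finds small tree V finds ⇒ finds load load finds load K finds finds small tree V finds ⇒ finds load load finds load small finds finds small tree V finds ⇒ finds load load finds load small finds finds small tree tree finds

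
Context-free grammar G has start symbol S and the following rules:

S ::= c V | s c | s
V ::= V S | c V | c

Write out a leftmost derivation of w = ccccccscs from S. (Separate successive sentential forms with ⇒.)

S ⇒ cV ⇒ ccV ⇒ cccV ⇒ cccVS ⇒ cccVSS ⇒ ccccVSS ⇒ cccccVSS ⇒ ccccccSS ⇒ ccccccscS ⇒ ccccccscs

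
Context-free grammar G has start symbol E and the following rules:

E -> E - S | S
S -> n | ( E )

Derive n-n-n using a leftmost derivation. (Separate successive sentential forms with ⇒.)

E ⇒ E-S ⇒ E-S-S ⇒ S-S-S ⇒ n-S-S ⇒ n-n-S ⇒ n-n-n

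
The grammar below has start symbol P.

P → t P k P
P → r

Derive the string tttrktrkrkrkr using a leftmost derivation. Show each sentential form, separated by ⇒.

P ⇒ tPkP   [P → t P k P]
tPkP ⇒ ttPkPkP   [P → t P k P]
ttPkPkP ⇒ tttPkPkPkP   [P → t P k P]
tttPkPkPkP ⇒ tttrkPkPkP   [P → r]
tttrkPkPkP ⇒ tttrktPkPkPkP   [P → t P k P]
tttrktPkPkPkP ⇒ tttrktrkPkPkP   [P → r]
tttrktrkPkPkP ⇒ tttrktrkrkPkP   [P → r]
tttrktrkrkPkP ⇒ tttrktrkrkrkP   [P → r]
tttrktrkrkrkP ⇒ tttrktrkrkrkr   [P → r]

P ⇒ tPkP ⇒ ttPkPkP ⇒ tttPkPkPkP ⇒ tttrkPkPkP ⇒ tttrktPkPkPkP ⇒ tttrktrkPkPkP ⇒ tttrktrkrkPkP ⇒ tttrktrkrkrkP ⇒ tttrktrkrkrkr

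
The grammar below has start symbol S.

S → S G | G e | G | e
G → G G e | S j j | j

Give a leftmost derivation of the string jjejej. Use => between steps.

S=>SG=>GG=>GGeG=>GGeGeG=>jGeGeG=>jjeGeG=>jjejeG=>jjejej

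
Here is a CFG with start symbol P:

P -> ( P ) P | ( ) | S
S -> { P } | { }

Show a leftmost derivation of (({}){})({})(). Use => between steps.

P=>(P)P=>((P)P)P=>((S)P)P=>(({})P)P=>(({})S)P=>(({}){})P=>(({}){})(P)P=>(({}){})(S)P=>(({}){})({})P=>(({}){})({})()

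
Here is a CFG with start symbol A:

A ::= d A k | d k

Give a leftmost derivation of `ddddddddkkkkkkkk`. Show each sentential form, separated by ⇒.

A ⇒ dAk   [A ::= d A k]
dAk ⇒ ddAkk   [A ::= d A k]
ddAkk ⇒ dddAkkk   [A ::= d A k]
dddAkkk ⇒ ddddAkkkk   [A ::= d A k]
ddddAkkkk ⇒ dddddAkkkkk   [A ::= d A k]
dddddAkkkkk ⇒ ddddddAkkkkkk   [A ::= d A k]
ddddddAkkkkkk ⇒ dddddddAkkkkkkk   [A ::= d A k]
dddddddAkkkkkkk ⇒ ddddddddkkkkkkkk   [A ::= d k]

A ⇒ dAk ⇒ ddAkk ⇒ dddAkkk ⇒ ddddAkkkk ⇒ dddddAkkkkk ⇒ ddddddAkkkkkk ⇒ dddddddAkkkkkkk ⇒ ddddddddkkkkkkkk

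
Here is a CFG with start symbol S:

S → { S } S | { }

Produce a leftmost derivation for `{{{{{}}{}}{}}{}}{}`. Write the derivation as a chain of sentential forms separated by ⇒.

S ⇒ {S}S ⇒ {{S}S}S ⇒ {{{S}S}S}S ⇒ {{{{S}S}S}S}S ⇒ {{{{{}}S}S}S}S ⇒ {{{{{}}{}}S}S}S ⇒ {{{{{}}{}}{}}S}S ⇒ {{{{{}}{}}{}}{}}S ⇒ {{{{{}}{}}{}}{}}{}

S ⇒ {S}S   [S → { S } S]
{S}S ⇒ {{S}S}S   [S → { S } S]
{{S}S}S ⇒ {{{S}S}S}S   [S → { S } S]
{{{S}S}S}S ⇒ {{{{S}S}S}S}S   [S → { S } S]
{{{{S}S}S}S}S ⇒ {{{{{}}S}S}S}S   [S → { }]
{{{{{}}S}S}S}S ⇒ {{{{{}}{}}S}S}S   [S → { }]
{{{{{}}{}}S}S}S ⇒ {{{{{}}{}}{}}S}S   [S → { }]
{{{{{}}{}}{}}S}S ⇒ {{{{{}}{}}{}}{}}S   [S → { }]
{{{{{}}{}}{}}{}}S ⇒ {{{{{}}{}}{}}{}}{}   [S → { }]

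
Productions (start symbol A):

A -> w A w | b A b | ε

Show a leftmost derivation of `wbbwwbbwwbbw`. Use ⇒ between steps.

A ⇒ wAw   [A -> w A w]
wAw ⇒ wbAbw   [A -> b A b]
wbAbw ⇒ wbbAbbw   [A -> b A b]
wbbAbbw ⇒ wbbwAwbbw   [A -> w A w]
wbbwAwbbw ⇒ wbbwwAwwbbw   [A -> w A w]
wbbwwAwwbbw ⇒ wbbwwbAbwwbbw   [A -> b A b]
wbbwwbAbwwbbw ⇒ wbbwwbbwwbbw   [A -> ε]

A ⇒ wAw ⇒ wbAbw ⇒ wbbAbbw ⇒ wbbwAwbbw ⇒ wbbwwAwwbbw ⇒ wbbwwbAbwwbbw ⇒ wbbwwbbwwbbw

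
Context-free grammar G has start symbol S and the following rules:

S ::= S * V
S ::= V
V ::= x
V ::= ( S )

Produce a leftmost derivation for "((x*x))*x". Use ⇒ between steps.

S ⇒ S*V ⇒ V*V ⇒ (S)*V ⇒ (V)*V ⇒ ((S))*V ⇒ ((S*V))*V ⇒ ((V*V))*V ⇒ ((x*V))*V ⇒ ((x*x))*V ⇒ ((x*x))*x

S ⇒ S*V   [S ::= S * V]
S*V ⇒ V*V   [S ::= V]
V*V ⇒ (S)*V   [V ::= ( S )]
(S)*V ⇒ (V)*V   [S ::= V]
(V)*V ⇒ ((S))*V   [V ::= ( S )]
((S))*V ⇒ ((S*V))*V   [S ::= S * V]
((S*V))*V ⇒ ((V*V))*V   [S ::= V]
((V*V))*V ⇒ ((x*V))*V   [V ::= x]
((x*V))*V ⇒ ((x*x))*V   [V ::= x]
((x*x))*V ⇒ ((x*x))*x   [V ::= x]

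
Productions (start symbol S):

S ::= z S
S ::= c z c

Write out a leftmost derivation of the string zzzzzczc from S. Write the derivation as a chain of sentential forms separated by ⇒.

S ⇒ zS ⇒ zzS ⇒ zzzS ⇒ zzzzS ⇒ zzzzzS ⇒ zzzzzczc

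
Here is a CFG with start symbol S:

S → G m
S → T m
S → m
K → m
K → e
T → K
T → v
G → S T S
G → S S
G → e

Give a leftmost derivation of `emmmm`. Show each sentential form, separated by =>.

S => Gm   [S → G m]
Gm => STSm   [G → S T S]
STSm => TmTSm   [S → T m]
TmTSm => KmTSm   [T → K]
KmTSm => emTSm   [K → e]
emTSm => emKSm   [T → K]
emKSm => emmSm   [K → m]
emmSm => emmmm   [S → m]

S => Gm => STSm => TmTSm => KmTSm => emTSm => emKSm => emmSm => emmmm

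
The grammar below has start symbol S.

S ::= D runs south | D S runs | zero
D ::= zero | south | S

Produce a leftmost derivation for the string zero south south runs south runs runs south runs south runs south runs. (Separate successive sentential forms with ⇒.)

S ⇒ D S runs ⇒ S S runs ⇒ zero S runs ⇒ zero D runs south runs ⇒ zero S runs south runs ⇒ zero D runs south runs south runs ⇒ zero S runs south runs south runs ⇒ zero D runs south runs south runs south runs ⇒ zero S runs south runs south runs south runs ⇒ zero D S runs runs south runs south runs south runs ⇒ zero south S runs runs south runs south runs south runs ⇒ zero south D runs south runs runs south runs south runs south runs ⇒ zero south south runs south runs runs south runs south runs south runs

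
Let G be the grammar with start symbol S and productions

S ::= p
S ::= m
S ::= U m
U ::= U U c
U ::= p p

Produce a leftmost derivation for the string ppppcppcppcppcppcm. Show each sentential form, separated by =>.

S=>Um=>UUcm=>UUcUcm=>UUcUcUcm=>UUcUcUcUcm=>UUcUcUcUcUcm=>ppUcUcUcUcUcm=>ppppcUcUcUcUcm=>ppppcppcUcUcUcm=>ppppcppcppcUcUcm=>ppppcppcppcppcUcm=>ppppcppcppcppcppcm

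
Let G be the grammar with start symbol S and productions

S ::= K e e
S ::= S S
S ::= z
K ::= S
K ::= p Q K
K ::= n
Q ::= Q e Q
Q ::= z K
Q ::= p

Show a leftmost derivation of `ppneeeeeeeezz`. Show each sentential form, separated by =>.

S => SS => SSS => KeeSS => SeeSS => KeeeeSS => SeeeeSS => KeeeeeeSS => pQKeeeeeeSS => ppKeeeeeeSS => ppSeeeeeeSS => ppKeeeeeeeeSS => ppneeeeeeeeSS => ppneeeeeeeezS => ppneeeeeeeezz

S => SS   [S ::= S S]
SS => SSS   [S ::= S S]
SSS => KeeSS   [S ::= K e e]
KeeSS => SeeSS   [K ::= S]
SeeSS => KeeeeSS   [S ::= K e e]
KeeeeSS => SeeeeSS   [K ::= S]
SeeeeSS => KeeeeeeSS   [S ::= K e e]
KeeeeeeSS => pQKeeeeeeSS   [K ::= p Q K]
pQKeeeeeeSS => ppKeeeeeeSS   [Q ::= p]
ppKeeeeeeSS => ppSeeeeeeSS   [K ::= S]
ppSeeeeeeSS => ppKeeeeeeeeSS   [S ::= K e e]
ppKeeeeeeeeSS => ppneeeeeeeeSS   [K ::= n]
ppneeeeeeeeSS => ppneeeeeeeezS   [S ::= z]
ppneeeeeeeezS => ppneeeeeeeezz   [S ::= z]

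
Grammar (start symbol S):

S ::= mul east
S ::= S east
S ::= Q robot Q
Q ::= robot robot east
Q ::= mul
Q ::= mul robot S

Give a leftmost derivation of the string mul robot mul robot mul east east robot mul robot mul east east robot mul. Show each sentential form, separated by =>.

S => Q robot Q => mul robot S robot Q => mul robot S east robot Q => mul robot Q robot Q east robot Q => mul robot mul robot S robot Q east robot Q => mul robot mul robot S east robot Q east robot Q => mul robot mul robot mul east east robot Q east robot Q => mul robot mul robot mul east east robot mul robot S east robot Q => mul robot mul robot mul east east robot mul robot mul east east robot Q => mul robot mul robot mul east east robot mul robot mul east east robot mul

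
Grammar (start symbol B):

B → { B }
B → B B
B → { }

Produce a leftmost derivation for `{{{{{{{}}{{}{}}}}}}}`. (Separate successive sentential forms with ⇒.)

B ⇒ {B} ⇒ {{B}} ⇒ {{{B}}} ⇒ {{{{B}}}} ⇒ {{{{{B}}}}} ⇒ {{{{{BB}}}}} ⇒ {{{{{{B}B}}}}} ⇒ {{{{{{{}}B}}}}} ⇒ {{{{{{{}}{B}}}}}} ⇒ {{{{{{{}}{BB}}}}}} ⇒ {{{{{{{}}{{}B}}}}}} ⇒ {{{{{{{}}{{}{}}}}}}}

B ⇒ {B}   [B → { B }]
{B} ⇒ {{B}}   [B → { B }]
{{B}} ⇒ {{{B}}}   [B → { B }]
{{{B}}} ⇒ {{{{B}}}}   [B → { B }]
{{{{B}}}} ⇒ {{{{{B}}}}}   [B → { B }]
{{{{{B}}}}} ⇒ {{{{{BB}}}}}   [B → B B]
{{{{{BB}}}}} ⇒ {{{{{{B}B}}}}}   [B → { B }]
{{{{{{B}B}}}}} ⇒ {{{{{{{}}B}}}}}   [B → { }]
{{{{{{{}}B}}}}} ⇒ {{{{{{{}}{B}}}}}}   [B → { B }]
{{{{{{{}}{B}}}}}} ⇒ {{{{{{{}}{BB}}}}}}   [B → B B]
{{{{{{{}}{BB}}}}}} ⇒ {{{{{{{}}{{}B}}}}}}   [B → { }]
{{{{{{{}}{{}B}}}}}} ⇒ {{{{{{{}}{{}{}}}}}}}   [B → { }]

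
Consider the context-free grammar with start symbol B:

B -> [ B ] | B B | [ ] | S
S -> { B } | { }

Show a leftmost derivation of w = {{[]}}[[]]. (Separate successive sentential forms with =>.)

B => BB   [B -> B B]
BB => SB   [B -> S]
SB => {B}B   [S -> { B }]
{B}B => {S}B   [B -> S]
{S}B => {{B}}B   [S -> { B }]
{{B}}B => {{[]}}B   [B -> [ ]]
{{[]}}B => {{[]}}[B]   [B -> [ B ]]
{{[]}}[B] => {{[]}}[[]]   [B -> [ ]]

B=>BB=>SB=>{B}B=>{S}B=>{{B}}B=>{{[]}}B=>{{[]}}[B]=>{{[]}}[[]]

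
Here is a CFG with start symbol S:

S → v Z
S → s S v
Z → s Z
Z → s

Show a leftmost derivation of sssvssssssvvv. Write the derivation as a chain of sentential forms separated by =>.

S=>sSv=>ssSvv=>sssSvvv=>sssvZvvv=>sssvsZvvv=>sssvssZvvv=>sssvsssZvvv=>sssvssssZvvv=>sssvsssssZvvv=>sssvssssssvvv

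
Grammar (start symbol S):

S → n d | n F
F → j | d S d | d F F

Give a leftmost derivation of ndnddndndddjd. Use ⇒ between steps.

S ⇒ nF ⇒ ndSd ⇒ ndnFd ⇒ ndndFFd ⇒ ndnddSdFd ⇒ ndnddnFdFd ⇒ ndnddndSddFd ⇒ ndnddndndddFd ⇒ ndnddndndddjd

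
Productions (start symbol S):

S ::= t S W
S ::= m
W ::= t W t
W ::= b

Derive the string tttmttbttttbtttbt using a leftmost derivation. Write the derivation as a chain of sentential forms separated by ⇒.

S⇒tSW⇒ttSWW⇒tttSWWW⇒tttmWWW⇒tttmtWtWW⇒tttmttWttWW⇒tttmttbttWW⇒tttmttbtttWtW⇒tttmttbttttWttW⇒tttmttbttttbttW⇒tttmttbttttbtttWt⇒tttmttbttttbtttbt

S ⇒ tSW   [S ::= t S W]
tSW ⇒ ttSWW   [S ::= t S W]
ttSWW ⇒ tttSWWW   [S ::= t S W]
tttSWWW ⇒ tttmWWW   [S ::= m]
tttmWWW ⇒ tttmtWtWW   [W ::= t W t]
tttmtWtWW ⇒ tttmttWttWW   [W ::= t W t]
tttmttWttWW ⇒ tttmttbttWW   [W ::= b]
tttmttbttWW ⇒ tttmttbtttWtW   [W ::= t W t]
tttmttbtttWtW ⇒ tttmttbttttWttW   [W ::= t W t]
tttmttbttttWttW ⇒ tttmttbttttbttW   [W ::= b]
tttmttbttttbttW ⇒ tttmttbttttbtttWt   [W ::= t W t]
tttmttbttttbtttWt ⇒ tttmttbttttbtttbt   [W ::= b]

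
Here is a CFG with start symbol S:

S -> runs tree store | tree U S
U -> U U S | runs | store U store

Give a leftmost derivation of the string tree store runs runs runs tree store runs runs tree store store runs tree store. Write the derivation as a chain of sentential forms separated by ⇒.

S ⇒ tree U S   [S -> tree U S]
tree U S ⇒ tree store U store S   [U -> store U store]
tree store U store S ⇒ tree store U U S store S   [U -> U U S]
tree store U U S store S ⇒ tree store U U S U S store S   [U -> U U S]
tree store U U S U S store S ⇒ tree store runs U S U S store S   [U -> runs]
tree store runs U S U S store S ⇒ tree store runs runs S U S store S   [U -> runs]
tree store runs runs S U S store S ⇒ tree store runs runs runs tree store U S store S   [S -> runs tree store]
tree store runs runs runs tree store U S store S ⇒ tree store runs runs runs tree store runs S store S   [U -> runs]
tree store runs runs runs tree store runs S store S ⇒ tree store runs runs runs tree store runs runs tree store store S   [S -> runs tree store]
tree store runs runs runs tree store runs runs tree store store S ⇒ tree store runs runs runs tree store runs runs tree store store runs tree store   [S -> runs tree store]

S ⇒ tree U S ⇒ tree store U store S ⇒ tree store U U S store S ⇒ tree store U U S U S store S ⇒ tree store runs U S U S store S ⇒ tree store runs runs S U S store S ⇒ tree store runs runs runs tree store U S store S ⇒ tree store runs runs runs tree store runs S store S ⇒ tree store runs runs runs tree store runs runs tree store store S ⇒ tree store runs runs runs tree store runs runs tree store store runs tree store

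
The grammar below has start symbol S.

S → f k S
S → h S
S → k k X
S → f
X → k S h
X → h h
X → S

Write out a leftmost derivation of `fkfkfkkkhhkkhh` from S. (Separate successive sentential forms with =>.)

S => fkS => fkfkS => fkfkfkS => fkfkfkkkX => fkfkfkkkS => fkfkfkkkhS => fkfkfkkkhhS => fkfkfkkkhhkkX => fkfkfkkkhhkkhh

S => fkS   [S → f k S]
fkS => fkfkS   [S → f k S]
fkfkS => fkfkfkS   [S → f k S]
fkfkfkS => fkfkfkkkX   [S → k k X]
fkfkfkkkX => fkfkfkkkS   [X → S]
fkfkfkkkS => fkfkfkkkhS   [S → h S]
fkfkfkkkhS => fkfkfkkkhhS   [S → h S]
fkfkfkkkhhS => fkfkfkkkhhkkX   [S → k k X]
fkfkfkkkhhkkX => fkfkfkkkhhkkhh   [X → h h]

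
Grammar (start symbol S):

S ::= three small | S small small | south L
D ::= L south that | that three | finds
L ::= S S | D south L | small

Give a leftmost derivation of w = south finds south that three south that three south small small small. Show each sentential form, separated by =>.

S => S small small => south L small small => south D south L small small => south finds south L small small => south finds south D south L small small => south finds south that three south L small small => south finds south that three south D south L small small => south finds south that three south that three south L small small => south finds south that three south that three south small small small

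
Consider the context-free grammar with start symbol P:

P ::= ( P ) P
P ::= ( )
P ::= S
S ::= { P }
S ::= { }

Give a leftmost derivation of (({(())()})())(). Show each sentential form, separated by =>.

P => (P)P   [P ::= ( P ) P]
(P)P => ((P)P)P   [P ::= ( P ) P]
((P)P)P => ((S)P)P   [P ::= S]
((S)P)P => (({P})P)P   [S ::= { P }]
(({P})P)P => (({(P)P})P)P   [P ::= ( P ) P]
(({(P)P})P)P => (({(())P})P)P   [P ::= ( )]
(({(())P})P)P => (({(())()})P)P   [P ::= ( )]
(({(())()})P)P => (({(())()})())P   [P ::= ( )]
(({(())()})())P => (({(())()})())()   [P ::= ( )]

P => (P)P => ((P)P)P => ((S)P)P => (({P})P)P => (({(P)P})P)P => (({(())P})P)P => (({(())()})P)P => (({(())()})())P => (({(())()})())()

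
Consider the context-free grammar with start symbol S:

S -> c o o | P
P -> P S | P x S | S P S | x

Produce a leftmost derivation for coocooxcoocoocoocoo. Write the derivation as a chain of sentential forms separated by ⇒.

S⇒P⇒PS⇒PSS⇒SPSSS⇒cooPSSS⇒cooSPSSSS⇒coocooPSSSS⇒coocooxSSSS⇒coocooxcooSSS⇒coocooxcoocooSS⇒coocooxcoocoocooS⇒coocooxcoocoocoocoo

S ⇒ P   [S -> P]
P ⇒ PS   [P -> P S]
PS ⇒ PSS   [P -> P S]
PSS ⇒ SPSSS   [P -> S P S]
SPSSS ⇒ cooPSSS   [S -> c o o]
cooPSSS ⇒ cooSPSSSS   [P -> S P S]
cooSPSSSS ⇒ coocooPSSSS   [S -> c o o]
coocooPSSSS ⇒ coocooxSSSS   [P -> x]
coocooxSSSS ⇒ coocooxcooSSS   [S -> c o o]
coocooxcooSSS ⇒ coocooxcoocooSS   [S -> c o o]
coocooxcoocooSS ⇒ coocooxcoocoocooS   [S -> c o o]
coocooxcoocoocooS ⇒ coocooxcoocoocoocoo   [S -> c o o]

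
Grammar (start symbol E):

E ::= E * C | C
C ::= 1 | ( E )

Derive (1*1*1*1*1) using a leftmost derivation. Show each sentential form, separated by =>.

E => C => (E) => (E*C) => (E*C*C) => (E*C*C*C) => (E*C*C*C*C) => (C*C*C*C*C) => (1*C*C*C*C) => (1*1*C*C*C) => (1*1*1*C*C) => (1*1*1*1*C) => (1*1*1*1*1)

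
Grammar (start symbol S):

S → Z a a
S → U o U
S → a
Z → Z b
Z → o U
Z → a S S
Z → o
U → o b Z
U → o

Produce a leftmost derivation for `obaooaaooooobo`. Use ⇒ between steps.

S ⇒ UoU   [S → U o U]
UoU ⇒ obZoU   [U → o b Z]
obZoU ⇒ obaSSoU   [Z → a S S]
obaSSoU ⇒ obaZaaSoU   [S → Z a a]
obaZaaSoU ⇒ obaoUaaSoU   [Z → o U]
obaoUaaSoU ⇒ obaooaaSoU   [U → o]
obaooaaSoU ⇒ obaooaaUoUoU   [S → U o U]
obaooaaUoUoU ⇒ obaooaaooUoU   [U → o]
obaooaaooUoU ⇒ obaooaaooooU   [U → o]
obaooaaooooU ⇒ obaooaaooooobZ   [U → o b Z]
obaooaaooooobZ ⇒ obaooaaooooobo   [Z → o]

S⇒UoU⇒obZoU⇒obaSSoU⇒obaZaaSoU⇒obaoUaaSoU⇒obaooaaSoU⇒obaooaaUoUoU⇒obaooaaooUoU⇒obaooaaooooU⇒obaooaaooooobZ⇒obaooaaooooobo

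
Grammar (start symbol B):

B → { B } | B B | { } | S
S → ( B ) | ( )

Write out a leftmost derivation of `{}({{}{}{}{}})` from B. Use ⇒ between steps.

B ⇒ BB ⇒ {}B ⇒ {}S ⇒ {}(B) ⇒ {}({B}) ⇒ {}({BB}) ⇒ {}({BBB}) ⇒ {}({{}BB}) ⇒ {}({{}BBB}) ⇒ {}({{}{}BB}) ⇒ {}({{}{}{}B}) ⇒ {}({{}{}{}{}})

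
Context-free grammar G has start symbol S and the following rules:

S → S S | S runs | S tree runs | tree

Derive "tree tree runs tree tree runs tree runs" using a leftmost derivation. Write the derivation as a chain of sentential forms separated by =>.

S => S tree runs => S S tree runs => S tree runs S tree runs => tree tree runs S tree runs => tree tree runs S tree runs tree runs => tree tree runs tree tree runs tree runs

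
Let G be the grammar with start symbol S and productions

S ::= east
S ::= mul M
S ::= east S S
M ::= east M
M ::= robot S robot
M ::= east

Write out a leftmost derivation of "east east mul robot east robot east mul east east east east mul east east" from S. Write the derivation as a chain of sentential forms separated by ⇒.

S ⇒ east S S ⇒ east east S S S ⇒ east east mul M S S ⇒ east east mul robot S robot S S ⇒ east east mul robot east robot S S ⇒ east east mul robot east robot east S S S ⇒ east east mul robot east robot east mul M S S ⇒ east east mul robot east robot east mul east M S S ⇒ east east mul robot east robot east mul east east M S S ⇒ east east mul robot east robot east mul east east east M S S ⇒ east east mul robot east robot east mul east east east east S S ⇒ east east mul robot east robot east mul east east east east mul M S ⇒ east east mul robot east robot east mul east east east east mul east S ⇒ east east mul robot east robot east mul east east east east mul east east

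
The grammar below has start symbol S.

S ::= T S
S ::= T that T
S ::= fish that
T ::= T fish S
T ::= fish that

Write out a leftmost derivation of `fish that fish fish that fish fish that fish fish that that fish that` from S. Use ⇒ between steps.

S ⇒ T that T ⇒ T fish S that T ⇒ T fish S fish S that T ⇒ T fish S fish S fish S that T ⇒ fish that fish S fish S fish S that T ⇒ fish that fish fish that fish S fish S that T ⇒ fish that fish fish that fish fish that fish S that T ⇒ fish that fish fish that fish fish that fish fish that that T ⇒ fish that fish fish that fish fish that fish fish that that fish that

S ⇒ T that T   [S ::= T that T]
T that T ⇒ T fish S that T   [T ::= T fish S]
T fish S that T ⇒ T fish S fish S that T   [T ::= T fish S]
T fish S fish S that T ⇒ T fish S fish S fish S that T   [T ::= T fish S]
T fish S fish S fish S that T ⇒ fish that fish S fish S fish S that T   [T ::= fish that]
fish that fish S fish S fish S that T ⇒ fish that fish fish that fish S fish S that T   [S ::= fish that]
fish that fish fish that fish S fish S that T ⇒ fish that fish fish that fish fish that fish S that T   [S ::= fish that]
fish that fish fish that fish fish that fish S that T ⇒ fish that fish fish that fish fish that fish fish that that T   [S ::= fish that]
fish that fish fish that fish fish that fish fish that that T ⇒ fish that fish fish that fish fish that fish fish that that fish that   [T ::= fish that]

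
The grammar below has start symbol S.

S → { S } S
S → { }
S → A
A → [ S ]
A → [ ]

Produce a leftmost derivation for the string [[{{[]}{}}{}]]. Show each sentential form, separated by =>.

S => A   [S → A]
A => [S]   [A → [ S ]]
[S] => [A]   [S → A]
[A] => [[S]]   [A → [ S ]]
[[S]] => [[{S}S]]   [S → { S } S]
[[{S}S]] => [[{{S}S}S]]   [S → { S } S]
[[{{S}S}S]] => [[{{A}S}S]]   [S → A]
[[{{A}S}S]] => [[{{[]}S}S]]   [A → [ ]]
[[{{[]}S}S]] => [[{{[]}{}}S]]   [S → { }]
[[{{[]}{}}S]] => [[{{[]}{}}{}]]   [S → { }]

S => A => [S] => [A] => [[S]] => [[{S}S]] => [[{{S}S}S]] => [[{{A}S}S]] => [[{{[]}S}S]] => [[{{[]}{}}S]] => [[{{[]}{}}{}]]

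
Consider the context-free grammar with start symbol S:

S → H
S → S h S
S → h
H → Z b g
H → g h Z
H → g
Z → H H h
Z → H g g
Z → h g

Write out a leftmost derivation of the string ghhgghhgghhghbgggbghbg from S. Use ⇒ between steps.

S ⇒ H ⇒ Zbg ⇒ HHhbg ⇒ ghZHhbg ⇒ ghhgHhbg ⇒ ghhgZbghbg ⇒ ghhgHggbghbg ⇒ ghhgZbgggbghbg ⇒ ghhgHHhbgggbghbg ⇒ ghhgghZHhbgggbghbg ⇒ ghhgghhgHhbgggbghbg ⇒ ghhgghhgghZhbgggbghbg ⇒ ghhgghhgghhghbgggbghbg

S ⇒ H   [S → H]
H ⇒ Zbg   [H → Z b g]
Zbg ⇒ HHhbg   [Z → H H h]
HHhbg ⇒ ghZHhbg   [H → g h Z]
ghZHhbg ⇒ ghhgHhbg   [Z → h g]
ghhgHhbg ⇒ ghhgZbghbg   [H → Z b g]
ghhgZbghbg ⇒ ghhgHggbghbg   [Z → H g g]
ghhgHggbghbg ⇒ ghhgZbgggbghbg   [H → Z b g]
ghhgZbgggbghbg ⇒ ghhgHHhbgggbghbg   [Z → H H h]
ghhgHHhbgggbghbg ⇒ ghhgghZHhbgggbghbg   [H → g h Z]
ghhgghZHhbgggbghbg ⇒ ghhgghhgHhbgggbghbg   [Z → h g]
ghhgghhgHhbgggbghbg ⇒ ghhgghhgghZhbgggbghbg   [H → g h Z]
ghhgghhgghZhbgggbghbg ⇒ ghhgghhgghhghbgggbghbg   [Z → h g]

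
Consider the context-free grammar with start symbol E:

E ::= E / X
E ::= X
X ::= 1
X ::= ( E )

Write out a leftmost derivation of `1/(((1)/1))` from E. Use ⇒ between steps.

E ⇒ E/X   [E ::= E / X]
E/X ⇒ X/X   [E ::= X]
X/X ⇒ 1/X   [X ::= 1]
1/X ⇒ 1/(E)   [X ::= ( E )]
1/(E) ⇒ 1/(X)   [E ::= X]
1/(X) ⇒ 1/((E))   [X ::= ( E )]
1/((E)) ⇒ 1/((E/X))   [E ::= E / X]
1/((E/X)) ⇒ 1/((X/X))   [E ::= X]
1/((X/X)) ⇒ 1/(((E)/X))   [X ::= ( E )]
1/(((E)/X)) ⇒ 1/(((X)/X))   [E ::= X]
1/(((X)/X)) ⇒ 1/(((1)/X))   [X ::= 1]
1/(((1)/X)) ⇒ 1/(((1)/1))   [X ::= 1]

E ⇒ E/X ⇒ X/X ⇒ 1/X ⇒ 1/(E) ⇒ 1/(X) ⇒ 1/((E)) ⇒ 1/((E/X)) ⇒ 1/((X/X)) ⇒ 1/(((E)/X)) ⇒ 1/(((X)/X)) ⇒ 1/(((1)/X)) ⇒ 1/(((1)/1))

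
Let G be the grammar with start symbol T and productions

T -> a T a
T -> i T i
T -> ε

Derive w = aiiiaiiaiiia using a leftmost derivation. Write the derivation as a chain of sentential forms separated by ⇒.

T ⇒ aTa ⇒ aiTia ⇒ aiiTiia ⇒ aiiiTiiia ⇒ aiiiaTaiiia ⇒ aiiiaiTiaiiia ⇒ aiiiaiiaiiia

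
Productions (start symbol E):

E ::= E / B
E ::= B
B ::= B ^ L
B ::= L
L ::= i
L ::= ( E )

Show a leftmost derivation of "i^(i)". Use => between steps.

E => B   [E ::= B]
B => B^L   [B ::= B ^ L]
B^L => L^L   [B ::= L]
L^L => i^L   [L ::= i]
i^L => i^(E)   [L ::= ( E )]
i^(E) => i^(B)   [E ::= B]
i^(B) => i^(L)   [B ::= L]
i^(L) => i^(i)   [L ::= i]

E => B => B^L => L^L => i^L => i^(E) => i^(B) => i^(L) => i^(i)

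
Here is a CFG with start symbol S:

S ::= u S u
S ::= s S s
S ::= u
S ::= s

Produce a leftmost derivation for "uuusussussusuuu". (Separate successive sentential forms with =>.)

S => uSu   [S ::= u S u]
uSu => uuSuu   [S ::= u S u]
uuSuu => uuuSuuu   [S ::= u S u]
uuuSuuu => uuusSsuuu   [S ::= s S s]
uuusSsuuu => uuusuSusuuu   [S ::= u S u]
uuusuSusuuu => uuususSsusuuu   [S ::= s S s]
uuususSsusuuu => uuusussSssusuuu   [S ::= s S s]
uuusussSssusuuu => uuusussussusuuu   [S ::= u]

S=>uSu=>uuSuu=>uuuSuuu=>uuusSsuuu=>uuusuSusuuu=>uuususSsusuuu=>uuusussSssusuuu=>uuusussussusuuu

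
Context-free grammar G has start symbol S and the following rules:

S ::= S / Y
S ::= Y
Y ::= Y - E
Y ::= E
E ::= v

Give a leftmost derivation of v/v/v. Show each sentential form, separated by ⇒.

S⇒S/Y⇒S/Y/Y⇒Y/Y/Y⇒E/Y/Y⇒v/Y/Y⇒v/E/Y⇒v/v/Y⇒v/v/E⇒v/v/v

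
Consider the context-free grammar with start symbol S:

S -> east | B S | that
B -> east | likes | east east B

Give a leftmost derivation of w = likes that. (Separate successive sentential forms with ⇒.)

S ⇒ B S   [S -> B S]
B S ⇒ likes S   [B -> likes]
likes S ⇒ likes that   [S -> that]

S ⇒ B S ⇒ likes S ⇒ likes that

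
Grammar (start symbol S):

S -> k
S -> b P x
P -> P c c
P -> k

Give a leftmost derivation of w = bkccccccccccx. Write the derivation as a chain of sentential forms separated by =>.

S=>bPx=>bPccx=>bPccccx=>bPccccccx=>bPccccccccx=>bPccccccccccx=>bkccccccccccx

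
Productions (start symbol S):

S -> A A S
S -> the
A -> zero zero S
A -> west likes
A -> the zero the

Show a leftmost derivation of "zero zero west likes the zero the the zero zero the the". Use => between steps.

S => A A S   [S -> A A S]
A A S => zero zero S A S   [A -> zero zero S]
zero zero S A S => zero zero A A S A S   [S -> A A S]
zero zero A A S A S => zero zero west likes A S A S   [A -> west likes]
zero zero west likes A S A S => zero zero west likes the zero the S A S   [A -> the zero the]
zero zero west likes the zero the S A S => zero zero west likes the zero the the A S   [S -> the]
zero zero west likes the zero the the A S => zero zero west likes the zero the the zero zero S S   [A -> zero zero S]
zero zero west likes the zero the the zero zero S S => zero zero west likes the zero the the zero zero the S   [S -> the]
zero zero west likes the zero the the zero zero the S => zero zero west likes the zero the the zero zero the the   [S -> the]

S => A A S => zero zero S A S => zero zero A A S A S => zero zero west likes A S A S => zero zero west likes the zero the S A S => zero zero west likes the zero the the A S => zero zero west likes the zero the the zero zero S S => zero zero west likes the zero the the zero zero the S => zero zero west likes the zero the the zero zero the the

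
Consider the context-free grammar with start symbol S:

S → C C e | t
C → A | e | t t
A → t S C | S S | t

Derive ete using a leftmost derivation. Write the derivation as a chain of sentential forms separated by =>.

S=>CCe=>eCe=>eAe=>ete

S => CCe   [S → C C e]
CCe => eCe   [C → e]
eCe => eAe   [C → A]
eAe => ete   [A → t]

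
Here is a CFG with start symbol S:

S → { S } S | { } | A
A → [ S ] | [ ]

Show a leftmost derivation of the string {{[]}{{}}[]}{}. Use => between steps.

S => {S}S   [S → { S } S]
{S}S => {{S}S}S   [S → { S } S]
{{S}S}S => {{A}S}S   [S → A]
{{A}S}S => {{[]}S}S   [A → [ ]]
{{[]}S}S => {{[]}{S}S}S   [S → { S } S]
{{[]}{S}S}S => {{[]}{{}}S}S   [S → { }]
{{[]}{{}}S}S => {{[]}{{}}A}S   [S → A]
{{[]}{{}}A}S => {{[]}{{}}[]}S   [A → [ ]]
{{[]}{{}}[]}S => {{[]}{{}}[]}{}   [S → { }]

S => {S}S => {{S}S}S => {{A}S}S => {{[]}S}S => {{[]}{S}S}S => {{[]}{{}}S}S => {{[]}{{}}A}S => {{[]}{{}}[]}S => {{[]}{{}}[]}{}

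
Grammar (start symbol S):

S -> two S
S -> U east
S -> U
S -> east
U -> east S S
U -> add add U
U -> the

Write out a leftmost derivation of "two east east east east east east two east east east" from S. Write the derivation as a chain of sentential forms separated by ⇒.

S ⇒ two S ⇒ two U east ⇒ two east S S east ⇒ two east east S east ⇒ two east east U east ⇒ two east east east S S east ⇒ two east east east east S east ⇒ two east east east east U east east ⇒ two east east east east east S S east east ⇒ two east east east east east east S east east ⇒ two east east east east east east two S east east ⇒ two east east east east east east two east east east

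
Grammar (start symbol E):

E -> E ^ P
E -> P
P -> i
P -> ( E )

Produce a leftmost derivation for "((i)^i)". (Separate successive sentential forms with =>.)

E => P => (E) => (E^P) => (P^P) => ((E)^P) => ((P)^P) => ((i)^P) => ((i)^i)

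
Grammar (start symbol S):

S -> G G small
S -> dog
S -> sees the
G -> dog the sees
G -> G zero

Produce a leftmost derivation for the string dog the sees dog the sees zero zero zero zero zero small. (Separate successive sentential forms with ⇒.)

S ⇒ G G small   [S -> G G small]
G G small ⇒ dog the sees G small   [G -> dog the sees]
dog the sees G small ⇒ dog the sees G zero small   [G -> G zero]
dog the sees G zero small ⇒ dog the sees G zero zero small   [G -> G zero]
dog the sees G zero zero small ⇒ dog the sees G zero zero zero small   [G -> G zero]
dog the sees G zero zero zero small ⇒ dog the sees G zero zero zero zero small   [G -> G zero]
dog the sees G zero zero zero zero small ⇒ dog the sees G zero zero zero zero zero small   [G -> G zero]
dog the sees G zero zero zero zero zero small ⇒ dog the sees dog the sees zero zero zero zero zero small   [G -> dog the sees]

S ⇒ G G small ⇒ dog the sees G small ⇒ dog the sees G zero small ⇒ dog the sees G zero zero small ⇒ dog the sees G zero zero zero small ⇒ dog the sees G zero zero zero zero small ⇒ dog the sees G zero zero zero zero zero small ⇒ dog the sees dog the sees zero zero zero zero zero small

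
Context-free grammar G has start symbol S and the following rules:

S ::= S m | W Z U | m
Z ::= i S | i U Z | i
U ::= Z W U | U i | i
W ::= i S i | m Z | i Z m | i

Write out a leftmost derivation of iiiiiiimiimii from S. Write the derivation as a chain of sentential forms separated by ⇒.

S ⇒ WZU ⇒ iZmZU ⇒ iiSmZU ⇒ iiWZUmZU ⇒ iiiZmZUmZU ⇒ iiiiSmZUmZU ⇒ iiiiWZUmZUmZU ⇒ iiiiiZUmZUmZU ⇒ iiiiiiUmZUmZU ⇒ iiiiiiimZUmZU ⇒ iiiiiiimiUmZU ⇒ iiiiiiimiimZU ⇒ iiiiiiimiimiU ⇒ iiiiiiimiimii

S ⇒ WZU   [S ::= W Z U]
WZU ⇒ iZmZU   [W ::= i Z m]
iZmZU ⇒ iiSmZU   [Z ::= i S]
iiSmZU ⇒ iiWZUmZU   [S ::= W Z U]
iiWZUmZU ⇒ iiiZmZUmZU   [W ::= i Z m]
iiiZmZUmZU ⇒ iiiiSmZUmZU   [Z ::= i S]
iiiiSmZUmZU ⇒ iiiiWZUmZUmZU   [S ::= W Z U]
iiiiWZUmZUmZU ⇒ iiiiiZUmZUmZU   [W ::= i]
iiiiiZUmZUmZU ⇒ iiiiiiUmZUmZU   [Z ::= i]
iiiiiiUmZUmZU ⇒ iiiiiiimZUmZU   [U ::= i]
iiiiiiimZUmZU ⇒ iiiiiiimiUmZU   [Z ::= i]
iiiiiiimiUmZU ⇒ iiiiiiimiimZU   [U ::= i]
iiiiiiimiimZU ⇒ iiiiiiimiimiU   [Z ::= i]
iiiiiiimiimiU ⇒ iiiiiiimiimii   [U ::= i]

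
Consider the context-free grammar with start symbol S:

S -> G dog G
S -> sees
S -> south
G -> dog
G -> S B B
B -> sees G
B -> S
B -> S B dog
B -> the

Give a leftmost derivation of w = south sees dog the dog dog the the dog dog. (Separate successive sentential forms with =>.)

S => G dog G   [S -> G dog G]
G dog G => S B B dog G   [G -> S B B]
S B B dog G => G dog G B B dog G   [S -> G dog G]
G dog G B B dog G => S B B dog G B B dog G   [G -> S B B]
S B B dog G B B dog G => south B B dog G B B dog G   [S -> south]
south B B dog G B B dog G => south sees G B dog G B B dog G   [B -> sees G]
south sees G B dog G B B dog G => south sees dog B dog G B B dog G   [G -> dog]
south sees dog B dog G B B dog G => south sees dog the dog G B B dog G   [B -> the]
south sees dog the dog G B B dog G => south sees dog the dog dog B B dog G   [G -> dog]
south sees dog the dog dog B B dog G => south sees dog the dog dog the B dog G   [B -> the]
south sees dog the dog dog the B dog G => south sees dog the dog dog the the dog G   [B -> the]
south sees dog the dog dog the the dog G => south sees dog the dog dog the the dog dog   [G -> dog]

S => G dog G => S B B dog G => G dog G B B dog G => S B B dog G B B dog G => south B B dog G B B dog G => south sees G B dog G B B dog G => south sees dog B dog G B B dog G => south sees dog the dog G B B dog G => south sees dog the dog dog B B dog G => south sees dog the dog dog the B dog G => south sees dog the dog dog the the dog G => south sees dog the dog dog the the dog dog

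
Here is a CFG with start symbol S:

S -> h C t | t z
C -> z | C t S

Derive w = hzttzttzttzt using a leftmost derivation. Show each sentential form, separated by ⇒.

S ⇒ hCt   [S -> h C t]
hCt ⇒ hCtSt   [C -> C t S]
hCtSt ⇒ hCtStSt   [C -> C t S]
hCtStSt ⇒ hCtStStSt   [C -> C t S]
hCtStStSt ⇒ hztStStSt   [C -> z]
hztStStSt ⇒ hzttztStSt   [S -> t z]
hzttztStSt ⇒ hzttzttztSt   [S -> t z]
hzttzttztSt ⇒ hzttzttzttzt   [S -> t z]

S⇒hCt⇒hCtSt⇒hCtStSt⇒hCtStStSt⇒hztStStSt⇒hzttztStSt⇒hzttzttztSt⇒hzttzttzttzt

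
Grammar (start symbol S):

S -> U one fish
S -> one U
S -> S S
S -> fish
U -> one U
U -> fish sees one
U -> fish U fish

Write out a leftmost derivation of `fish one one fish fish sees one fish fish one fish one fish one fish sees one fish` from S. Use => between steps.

S => S S   [S -> S S]
S S => U one fish S   [S -> U one fish]
U one fish S => fish U fish one fish S   [U -> fish U fish]
fish U fish one fish S => fish one U fish one fish S   [U -> one U]
fish one U fish one fish S => fish one one U fish one fish S   [U -> one U]
fish one one U fish one fish S => fish one one fish U fish fish one fish S   [U -> fish U fish]
fish one one fish U fish fish one fish S => fish one one fish fish sees one fish fish one fish S   [U -> fish sees one]
fish one one fish fish sees one fish fish one fish S => fish one one fish fish sees one fish fish one fish one U   [S -> one U]
fish one one fish fish sees one fish fish one fish one U => fish one one fish fish sees one fish fish one fish one fish U fish   [U -> fish U fish]
fish one one fish fish sees one fish fish one fish one fish U fish => fish one one fish fish sees one fish fish one fish one fish one U fish   [U -> one U]
fish one one fish fish sees one fish fish one fish one fish one U fish => fish one one fish fish sees one fish fish one fish one fish one fish sees one fish   [U -> fish sees one]

S => S S => U one fish S => fish U fish one fish S => fish one U fish one fish S => fish one one U fish one fish S => fish one one fish U fish fish one fish S => fish one one fish fish sees one fish fish one fish S => fish one one fish fish sees one fish fish one fish one U => fish one one fish fish sees one fish fish one fish one fish U fish => fish one one fish fish sees one fish fish one fish one fish one U fish => fish one one fish fish sees one fish fish one fish one fish one fish sees one fish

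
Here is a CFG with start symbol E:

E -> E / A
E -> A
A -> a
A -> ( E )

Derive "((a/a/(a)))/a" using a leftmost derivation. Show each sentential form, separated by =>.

E => E/A => A/A => (E)/A => (A)/A => ((E))/A => ((E/A))/A => ((E/A/A))/A => ((A/A/A))/A => ((a/A/A))/A => ((a/a/A))/A => ((a/a/(E)))/A => ((a/a/(A)))/A => ((a/a/(a)))/A => ((a/a/(a)))/a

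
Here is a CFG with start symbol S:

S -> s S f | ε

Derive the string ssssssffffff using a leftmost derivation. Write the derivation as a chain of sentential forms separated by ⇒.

S ⇒ sSf ⇒ ssSff ⇒ sssSfff ⇒ ssssSffff ⇒ sssssSfffff ⇒ ssssssSffffff ⇒ ssssssffffff

S ⇒ sSf   [S -> s S f]
sSf ⇒ ssSff   [S -> s S f]
ssSff ⇒ sssSfff   [S -> s S f]
sssSfff ⇒ ssssSffff   [S -> s S f]
ssssSffff ⇒ sssssSfffff   [S -> s S f]
sssssSfffff ⇒ ssssssSffffff   [S -> s S f]
ssssssSffffff ⇒ ssssssffffff   [S -> ε]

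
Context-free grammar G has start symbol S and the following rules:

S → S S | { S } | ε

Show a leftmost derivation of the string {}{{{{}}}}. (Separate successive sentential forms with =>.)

S => SS => {S}S => {}S => {}{S} => {}{{S}} => {}{{SS}} => {}{{SSS}} => {}{{{S}SS}} => {}{{{{S}}SS}} => {}{{{{}}SS}} => {}{{{{}}S}} => {}{{{{}}}}

S => SS   [S → S S]
SS => {S}S   [S → { S }]
{S}S => {}S   [S → ε]
{}S => {}{S}   [S → { S }]
{}{S} => {}{{S}}   [S → { S }]
{}{{S}} => {}{{SS}}   [S → S S]
{}{{SS}} => {}{{SSS}}   [S → S S]
{}{{SSS}} => {}{{{S}SS}}   [S → { S }]
{}{{{S}SS}} => {}{{{{S}}SS}}   [S → { S }]
{}{{{{S}}SS}} => {}{{{{}}SS}}   [S → ε]
{}{{{{}}SS}} => {}{{{{}}S}}   [S → ε]
{}{{{{}}S}} => {}{{{{}}}}   [S → ε]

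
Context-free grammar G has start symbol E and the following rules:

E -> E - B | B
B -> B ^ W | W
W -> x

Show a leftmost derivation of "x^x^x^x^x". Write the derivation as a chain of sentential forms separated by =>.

E => B   [E -> B]
B => B^W   [B -> B ^ W]
B^W => B^W^W   [B -> B ^ W]
B^W^W => B^W^W^W   [B -> B ^ W]
B^W^W^W => B^W^W^W^W   [B -> B ^ W]
B^W^W^W^W => W^W^W^W^W   [B -> W]
W^W^W^W^W => x^W^W^W^W   [W -> x]
x^W^W^W^W => x^x^W^W^W   [W -> x]
x^x^W^W^W => x^x^x^W^W   [W -> x]
x^x^x^W^W => x^x^x^x^W   [W -> x]
x^x^x^x^W => x^x^x^x^x   [W -> x]

E => B => B^W => B^W^W => B^W^W^W => B^W^W^W^W => W^W^W^W^W => x^W^W^W^W => x^x^W^W^W => x^x^x^W^W => x^x^x^x^W => x^x^x^x^x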